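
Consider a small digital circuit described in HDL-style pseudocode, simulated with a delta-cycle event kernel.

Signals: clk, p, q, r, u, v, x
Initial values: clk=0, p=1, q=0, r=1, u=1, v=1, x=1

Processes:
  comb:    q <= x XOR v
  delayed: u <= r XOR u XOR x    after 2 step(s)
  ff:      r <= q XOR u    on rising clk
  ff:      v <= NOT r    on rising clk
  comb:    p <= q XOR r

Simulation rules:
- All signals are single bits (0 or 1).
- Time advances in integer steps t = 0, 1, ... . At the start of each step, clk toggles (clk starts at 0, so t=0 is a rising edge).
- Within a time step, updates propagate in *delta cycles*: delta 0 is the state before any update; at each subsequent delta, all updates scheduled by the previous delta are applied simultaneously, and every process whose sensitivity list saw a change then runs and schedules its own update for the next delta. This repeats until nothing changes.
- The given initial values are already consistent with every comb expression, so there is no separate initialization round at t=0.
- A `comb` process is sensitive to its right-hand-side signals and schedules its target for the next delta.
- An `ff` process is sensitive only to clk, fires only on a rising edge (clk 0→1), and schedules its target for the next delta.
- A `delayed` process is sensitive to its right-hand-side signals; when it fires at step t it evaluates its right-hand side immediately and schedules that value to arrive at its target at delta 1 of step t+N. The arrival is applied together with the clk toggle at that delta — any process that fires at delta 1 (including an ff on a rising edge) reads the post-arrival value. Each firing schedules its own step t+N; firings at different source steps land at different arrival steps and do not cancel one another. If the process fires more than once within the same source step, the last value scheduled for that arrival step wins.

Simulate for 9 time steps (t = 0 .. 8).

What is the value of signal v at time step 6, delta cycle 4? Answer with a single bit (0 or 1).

0

t=0 Δ0: x=1 p=1 v=1 r=1 u=1 q=0 clk=0
  Δ1: clk:0→1
  Δ2: v:1→0
  Δ3: q:0→1
  Δ4: p:1→0
  (4Δ to stable)
t=1 Δ0: x=1 p=0 v=0 r=1 u=1 q=1 clk=1
  Δ1: clk:1→0
  (1Δ to stable)
t=2 Δ0: x=1 p=0 v=0 r=1 u=1 q=1 clk=0
  Δ1: clk:0→1
  Δ2: r:1→0
  Δ3: p:0→1
  (3Δ to stable)
t=3 Δ0: x=1 p=1 v=0 r=0 u=1 q=1 clk=1
  Δ1: clk:1→0
  (1Δ to stable)
t=4 Δ0: x=1 p=1 v=0 r=0 u=1 q=1 clk=0
  Δ1: u:1→0, clk:0→1
  Δ2: v:0→1, r:0→1
  Δ3: p:1→0, q:1→0
  Δ4: p:0→1
  (4Δ to stable)
t=5 Δ0: x=1 p=1 v=1 r=1 u=0 q=0 clk=1
  Δ1: clk:1→0
  (1Δ to stable)
t=6 Δ0: x=1 p=1 v=1 r=1 u=0 q=0 clk=0
  Δ1: clk:0→1
  Δ2: v:1→0, r:1→0
  Δ3: p:1→0, q:0→1
  Δ4: p:0→1
  (4Δ to stable)
t=7 Δ0: x=1 p=1 v=0 r=0 u=0 q=1 clk=1
  Δ1: clk:1→0
  (1Δ to stable)
t=8 Δ0: x=1 p=1 v=0 r=0 u=0 q=1 clk=0
  Δ1: u:0→1, clk:0→1
  Δ2: v:0→1
  Δ3: q:1→0
  Δ4: p:1→0
  (4Δ to stable)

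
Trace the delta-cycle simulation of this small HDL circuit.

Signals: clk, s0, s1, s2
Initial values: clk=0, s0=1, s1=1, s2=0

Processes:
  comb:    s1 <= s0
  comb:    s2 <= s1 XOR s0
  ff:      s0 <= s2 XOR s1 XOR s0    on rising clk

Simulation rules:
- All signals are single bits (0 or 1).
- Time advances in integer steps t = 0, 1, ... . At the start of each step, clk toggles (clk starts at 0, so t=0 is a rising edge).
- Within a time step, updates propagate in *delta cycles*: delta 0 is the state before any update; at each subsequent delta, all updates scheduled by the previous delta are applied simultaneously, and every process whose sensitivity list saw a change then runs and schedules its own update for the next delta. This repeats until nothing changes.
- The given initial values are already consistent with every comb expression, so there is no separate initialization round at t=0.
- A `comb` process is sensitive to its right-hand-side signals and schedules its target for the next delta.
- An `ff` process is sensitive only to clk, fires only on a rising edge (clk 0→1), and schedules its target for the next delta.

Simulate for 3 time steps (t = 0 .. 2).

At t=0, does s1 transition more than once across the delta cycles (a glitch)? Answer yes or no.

no

t=0 Δ0: s1=1 clk=0 s2=0 s0=1
  Δ1: clk:0→1
  Δ2: s0:1→0
  Δ3: s1:1→0, s2:0→1
  Δ4: s2:1→0
  (4Δ to stable)
t=1 Δ0: s1=0 clk=1 s2=0 s0=0
  Δ1: clk:1→0
  (1Δ to stable)
t=2 Δ0: s1=0 clk=0 s2=0 s0=0
  Δ1: clk:0→1
  (1Δ to stable)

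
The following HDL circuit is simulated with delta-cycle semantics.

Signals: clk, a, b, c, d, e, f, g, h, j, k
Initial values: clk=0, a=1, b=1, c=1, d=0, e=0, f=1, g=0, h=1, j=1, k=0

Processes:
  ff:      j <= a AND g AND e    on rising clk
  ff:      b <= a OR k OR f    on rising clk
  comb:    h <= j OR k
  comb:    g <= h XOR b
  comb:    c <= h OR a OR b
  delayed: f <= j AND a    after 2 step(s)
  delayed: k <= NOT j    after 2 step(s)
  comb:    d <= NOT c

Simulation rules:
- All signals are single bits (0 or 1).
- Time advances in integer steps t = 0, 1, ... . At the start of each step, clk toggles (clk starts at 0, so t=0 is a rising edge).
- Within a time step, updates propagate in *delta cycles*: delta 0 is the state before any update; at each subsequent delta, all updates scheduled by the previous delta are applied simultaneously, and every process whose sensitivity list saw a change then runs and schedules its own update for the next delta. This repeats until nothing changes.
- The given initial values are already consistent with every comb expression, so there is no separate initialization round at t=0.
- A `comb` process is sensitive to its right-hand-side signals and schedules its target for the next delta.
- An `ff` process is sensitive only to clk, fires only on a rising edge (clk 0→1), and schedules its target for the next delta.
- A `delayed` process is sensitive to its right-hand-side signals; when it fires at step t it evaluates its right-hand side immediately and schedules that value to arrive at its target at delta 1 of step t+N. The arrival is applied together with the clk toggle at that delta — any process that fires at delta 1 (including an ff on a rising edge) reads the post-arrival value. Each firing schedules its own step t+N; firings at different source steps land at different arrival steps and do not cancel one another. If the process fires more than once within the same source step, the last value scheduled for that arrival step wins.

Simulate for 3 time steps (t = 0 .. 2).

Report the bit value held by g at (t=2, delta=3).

t=0 Δ0: g=0 d=0 clk=0 a=1 f=1 h=1 b=1 k=0 c=1 e=0 j=1
  Δ1: clk:0→1
  Δ2: j:1→0
  Δ3: h:1→0
  Δ4: g:0→1
  (4Δ to stable)
t=1 Δ0: g=1 d=0 clk=1 a=1 f=1 h=0 b=1 k=0 c=1 e=0 j=0
  Δ1: clk:1→0
  (1Δ to stable)
t=2 Δ0: g=1 d=0 clk=0 a=1 f=1 h=0 b=1 k=0 c=1 e=0 j=0
  Δ1: clk:0→1, f:1→0, k:0→1
  Δ2: h:0→1
  Δ3: g:1→0
  (3Δ to stable)

0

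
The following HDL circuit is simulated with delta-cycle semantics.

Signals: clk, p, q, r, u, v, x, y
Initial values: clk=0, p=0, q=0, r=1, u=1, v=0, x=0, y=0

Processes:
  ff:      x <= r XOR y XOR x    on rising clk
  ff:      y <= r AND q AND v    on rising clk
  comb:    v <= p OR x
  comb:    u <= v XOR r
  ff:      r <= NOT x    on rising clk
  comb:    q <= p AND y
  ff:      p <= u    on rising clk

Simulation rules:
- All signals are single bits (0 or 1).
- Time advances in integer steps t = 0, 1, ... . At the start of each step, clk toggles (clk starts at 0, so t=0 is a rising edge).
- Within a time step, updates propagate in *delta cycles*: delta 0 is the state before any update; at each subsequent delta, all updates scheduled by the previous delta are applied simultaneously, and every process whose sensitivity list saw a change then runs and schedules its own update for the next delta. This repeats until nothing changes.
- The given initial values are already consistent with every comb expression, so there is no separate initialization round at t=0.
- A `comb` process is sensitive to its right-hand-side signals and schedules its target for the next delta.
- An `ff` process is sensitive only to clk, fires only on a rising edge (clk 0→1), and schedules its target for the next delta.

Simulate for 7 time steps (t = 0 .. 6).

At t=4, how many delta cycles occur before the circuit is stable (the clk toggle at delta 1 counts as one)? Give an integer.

3

t=0 Δ0: y=0 r=1 p=0 x=0 u=1 v=0 q=0 clk=0
  Δ1: clk:0→1
  Δ2: p:0→1, x:0→1
  Δ3: v:0→1
  Δ4: u:1→0
  (4Δ to stable)
t=1 Δ0: y=0 r=1 p=1 x=1 u=0 v=1 q=0 clk=1
  Δ1: clk:1→0
  (1Δ to stable)
t=2 Δ0: y=0 r=1 p=1 x=1 u=0 v=1 q=0 clk=0
  Δ1: clk:0→1
  Δ2: r:1→0, p:1→0, x:1→0
  Δ3: u:0→1, v:1→0
  Δ4: u:1→0
  (4Δ to stable)
t=3 Δ0: y=0 r=0 p=0 x=0 u=0 v=0 q=0 clk=1
  Δ1: clk:1→0
  (1Δ to stable)
t=4 Δ0: y=0 r=0 p=0 x=0 u=0 v=0 q=0 clk=0
  Δ1: clk:0→1
  Δ2: r:0→1
  Δ3: u:0→1
  (3Δ to stable)
t=5 Δ0: y=0 r=1 p=0 x=0 u=1 v=0 q=0 clk=1
  Δ1: clk:1→0
  (1Δ to stable)
t=6 Δ0: y=0 r=1 p=0 x=0 u=1 v=0 q=0 clk=0
  Δ1: clk:0→1
  Δ2: p:0→1, x:0→1
  Δ3: v:0→1
  Δ4: u:1→0
  (4Δ to stable)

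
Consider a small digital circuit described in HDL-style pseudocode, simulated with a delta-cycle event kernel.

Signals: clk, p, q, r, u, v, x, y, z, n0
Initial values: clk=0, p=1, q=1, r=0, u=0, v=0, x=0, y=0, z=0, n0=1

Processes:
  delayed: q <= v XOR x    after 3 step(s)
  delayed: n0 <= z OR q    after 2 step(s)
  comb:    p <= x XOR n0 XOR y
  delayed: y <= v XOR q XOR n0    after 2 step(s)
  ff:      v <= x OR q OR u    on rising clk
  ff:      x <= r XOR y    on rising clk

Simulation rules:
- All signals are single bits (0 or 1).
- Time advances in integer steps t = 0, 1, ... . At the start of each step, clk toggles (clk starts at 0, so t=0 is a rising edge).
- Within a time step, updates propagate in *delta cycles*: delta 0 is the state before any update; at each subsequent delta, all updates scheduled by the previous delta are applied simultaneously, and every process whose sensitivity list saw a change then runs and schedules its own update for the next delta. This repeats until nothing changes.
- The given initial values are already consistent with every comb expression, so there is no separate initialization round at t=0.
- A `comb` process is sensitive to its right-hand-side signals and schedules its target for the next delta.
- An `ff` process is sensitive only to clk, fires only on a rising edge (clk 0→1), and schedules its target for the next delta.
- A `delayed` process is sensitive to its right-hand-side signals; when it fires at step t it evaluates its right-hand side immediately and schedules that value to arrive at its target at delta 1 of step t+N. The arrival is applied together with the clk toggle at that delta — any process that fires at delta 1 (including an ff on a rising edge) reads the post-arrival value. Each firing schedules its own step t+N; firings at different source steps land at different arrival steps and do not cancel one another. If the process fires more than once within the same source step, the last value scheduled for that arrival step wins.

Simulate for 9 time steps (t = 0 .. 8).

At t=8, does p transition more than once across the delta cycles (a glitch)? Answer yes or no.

t0.Δ0 y=0 v=0 clk=0 x=0 q=1 n0=1 u=0 z=0 p=1 r=0
t0.Δ1 y=0 v=0 clk=1 x=0 q=1 n0=1 u=0 z=0 p=1 r=0
t0.Δ2 y=0 v=1 clk=1 x=0 q=1 n0=1 u=0 z=0 p=1 r=0
t1.Δ0 y=0 v=1 clk=1 x=0 q=1 n0=1 u=0 z=0 p=1 r=0
t1.Δ1 y=0 v=1 clk=0 x=0 q=1 n0=1 u=0 z=0 p=1 r=0
t2.Δ0 y=0 v=1 clk=0 x=0 q=1 n0=1 u=0 z=0 p=1 r=0
t2.Δ1 y=1 v=1 clk=1 x=0 q=1 n0=1 u=0 z=0 p=1 r=0
t2.Δ2 y=1 v=1 clk=1 x=1 q=1 n0=1 u=0 z=0 p=0 r=0
t2.Δ3 y=1 v=1 clk=1 x=1 q=1 n0=1 u=0 z=0 p=1 r=0
t3.Δ0 y=1 v=1 clk=1 x=1 q=1 n0=1 u=0 z=0 p=1 r=0
t3.Δ1 y=1 v=1 clk=0 x=1 q=1 n0=1 u=0 z=0 p=1 r=0
t4.Δ0 y=1 v=1 clk=0 x=1 q=1 n0=1 u=0 z=0 p=1 r=0
t4.Δ1 y=1 v=1 clk=1 x=1 q=1 n0=1 u=0 z=0 p=1 r=0
t5.Δ0 y=1 v=1 clk=1 x=1 q=1 n0=1 u=0 z=0 p=1 r=0
t5.Δ1 y=1 v=1 clk=0 x=1 q=0 n0=1 u=0 z=0 p=1 r=0
t6.Δ0 y=1 v=1 clk=0 x=1 q=0 n0=1 u=0 z=0 p=1 r=0
t6.Δ1 y=1 v=1 clk=1 x=1 q=0 n0=1 u=0 z=0 p=1 r=0
t7.Δ0 y=1 v=1 clk=1 x=1 q=0 n0=1 u=0 z=0 p=1 r=0
t7.Δ1 y=0 v=1 clk=0 x=1 q=0 n0=0 u=0 z=0 p=1 r=0
t8.Δ0 y=0 v=1 clk=0 x=1 q=0 n0=0 u=0 z=0 p=1 r=0
t8.Δ1 y=0 v=1 clk=1 x=1 q=0 n0=0 u=0 z=0 p=1 r=0
t8.Δ2 y=0 v=1 clk=1 x=0 q=0 n0=0 u=0 z=0 p=1 r=0
t8.Δ3 y=0 v=1 clk=1 x=0 q=0 n0=0 u=0 z=0 p=0 r=0

no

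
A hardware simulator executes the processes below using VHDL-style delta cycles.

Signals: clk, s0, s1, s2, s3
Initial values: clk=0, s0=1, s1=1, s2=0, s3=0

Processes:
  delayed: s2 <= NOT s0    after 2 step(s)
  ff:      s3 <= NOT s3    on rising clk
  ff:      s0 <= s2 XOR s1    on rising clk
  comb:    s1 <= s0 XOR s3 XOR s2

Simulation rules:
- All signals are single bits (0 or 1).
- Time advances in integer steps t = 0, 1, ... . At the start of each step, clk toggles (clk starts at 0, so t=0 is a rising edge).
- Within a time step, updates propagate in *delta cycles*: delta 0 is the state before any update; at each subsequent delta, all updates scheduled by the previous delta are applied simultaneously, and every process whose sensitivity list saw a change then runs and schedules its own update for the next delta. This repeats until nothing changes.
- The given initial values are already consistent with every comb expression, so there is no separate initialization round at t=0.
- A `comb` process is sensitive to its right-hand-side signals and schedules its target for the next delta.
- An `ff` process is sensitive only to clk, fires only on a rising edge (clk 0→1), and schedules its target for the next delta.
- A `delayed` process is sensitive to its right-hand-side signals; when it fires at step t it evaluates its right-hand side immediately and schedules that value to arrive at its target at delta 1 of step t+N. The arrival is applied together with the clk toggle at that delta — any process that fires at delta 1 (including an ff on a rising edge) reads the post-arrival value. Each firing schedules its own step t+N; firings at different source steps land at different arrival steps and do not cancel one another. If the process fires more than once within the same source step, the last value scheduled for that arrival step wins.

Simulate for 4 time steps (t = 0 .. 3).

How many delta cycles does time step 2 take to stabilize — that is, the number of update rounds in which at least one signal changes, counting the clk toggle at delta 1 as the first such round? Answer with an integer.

t=0 Δ0: s2=0 s0=1 clk=0 s3=0 s1=1
  Δ1: clk:0→1
  Δ2: s3:0→1
  Δ3: s1:1→0
  (3Δ to stable)
t=1 Δ0: s2=0 s0=1 clk=1 s3=1 s1=0
  Δ1: clk:1→0
  (1Δ to stable)
t=2 Δ0: s2=0 s0=1 clk=0 s3=1 s1=0
  Δ1: clk:0→1
  Δ2: s0:1→0, s3:1→0
  (2Δ to stable)
t=3 Δ0: s2=0 s0=0 clk=1 s3=0 s1=0
  Δ1: clk:1→0
  (1Δ to stable)

2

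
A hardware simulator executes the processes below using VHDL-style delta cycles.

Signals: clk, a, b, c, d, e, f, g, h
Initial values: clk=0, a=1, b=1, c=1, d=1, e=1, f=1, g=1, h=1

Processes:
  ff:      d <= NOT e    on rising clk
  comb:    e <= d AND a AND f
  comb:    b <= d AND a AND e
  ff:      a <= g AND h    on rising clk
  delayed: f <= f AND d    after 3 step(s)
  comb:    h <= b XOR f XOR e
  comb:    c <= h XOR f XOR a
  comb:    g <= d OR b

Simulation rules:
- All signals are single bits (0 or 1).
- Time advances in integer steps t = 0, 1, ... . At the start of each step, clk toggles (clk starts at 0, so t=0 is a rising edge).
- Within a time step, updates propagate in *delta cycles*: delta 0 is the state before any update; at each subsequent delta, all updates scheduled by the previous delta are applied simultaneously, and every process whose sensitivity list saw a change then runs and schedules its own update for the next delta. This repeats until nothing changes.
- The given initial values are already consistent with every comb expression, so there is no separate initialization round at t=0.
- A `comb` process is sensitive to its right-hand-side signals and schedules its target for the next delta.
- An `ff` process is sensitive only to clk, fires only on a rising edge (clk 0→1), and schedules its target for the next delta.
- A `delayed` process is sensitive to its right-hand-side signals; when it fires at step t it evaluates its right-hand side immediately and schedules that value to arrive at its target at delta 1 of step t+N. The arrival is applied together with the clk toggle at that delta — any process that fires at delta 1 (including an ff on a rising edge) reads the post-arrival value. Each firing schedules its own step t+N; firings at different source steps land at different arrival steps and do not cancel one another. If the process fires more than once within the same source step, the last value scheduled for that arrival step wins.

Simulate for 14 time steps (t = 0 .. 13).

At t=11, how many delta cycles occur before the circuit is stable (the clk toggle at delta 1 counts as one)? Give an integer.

3

t0.Δ0 a=1 clk=0 e=1 d=1 h=1 b=1 f=1 g=1 c=1
t0.Δ1 a=1 clk=1 e=1 d=1 h=1 b=1 f=1 g=1 c=1
t0.Δ2 a=1 clk=1 e=1 d=0 h=1 b=1 f=1 g=1 c=1
t0.Δ3 a=1 clk=1 e=0 d=0 h=1 b=0 f=1 g=1 c=1
t0.Δ4 a=1 clk=1 e=0 d=0 h=1 b=0 f=1 g=0 c=1
t1.Δ0 a=1 clk=1 e=0 d=0 h=1 b=0 f=1 g=0 c=1
t1.Δ1 a=1 clk=0 e=0 d=0 h=1 b=0 f=1 g=0 c=1
t2.Δ0 a=1 clk=0 e=0 d=0 h=1 b=0 f=1 g=0 c=1
t2.Δ1 a=1 clk=1 e=0 d=0 h=1 b=0 f=1 g=0 c=1
t2.Δ2 a=0 clk=1 e=0 d=1 h=1 b=0 f=1 g=0 c=1
t2.Δ3 a=0 clk=1 e=0 d=1 h=1 b=0 f=1 g=1 c=0
t3.Δ0 a=0 clk=1 e=0 d=1 h=1 b=0 f=1 g=1 c=0
t3.Δ1 a=0 clk=0 e=0 d=1 h=1 b=0 f=0 g=1 c=0
t3.Δ2 a=0 clk=0 e=0 d=1 h=0 b=0 f=0 g=1 c=1
t3.Δ3 a=0 clk=0 e=0 d=1 h=0 b=0 f=0 g=1 c=0
t4.Δ0 a=0 clk=0 e=0 d=1 h=0 b=0 f=0 g=1 c=0
t4.Δ1 a=0 clk=1 e=0 d=1 h=0 b=0 f=0 g=1 c=0
t5.Δ0 a=0 clk=1 e=0 d=1 h=0 b=0 f=0 g=1 c=0
t5.Δ1 a=0 clk=0 e=0 d=1 h=0 b=0 f=1 g=1 c=0
t5.Δ2 a=0 clk=0 e=0 d=1 h=1 b=0 f=1 g=1 c=1
t5.Δ3 a=0 clk=0 e=0 d=1 h=1 b=0 f=1 g=1 c=0
t6.Δ0 a=0 clk=0 e=0 d=1 h=1 b=0 f=1 g=1 c=0
t6.Δ1 a=0 clk=1 e=0 d=1 h=1 b=0 f=0 g=1 c=0
t6.Δ2 a=1 clk=1 e=0 d=1 h=0 b=0 f=0 g=1 c=1
t7.Δ0 a=1 clk=1 e=0 d=1 h=0 b=0 f=0 g=1 c=1
t7.Δ1 a=1 clk=0 e=0 d=1 h=0 b=0 f=0 g=1 c=1
t8.Δ0 a=1 clk=0 e=0 d=1 h=0 b=0 f=0 g=1 c=1
t8.Δ1 a=1 clk=1 e=0 d=1 h=0 b=0 f=1 g=1 c=1
t8.Δ2 a=0 clk=1 e=1 d=1 h=1 b=0 f=1 g=1 c=0
t8.Δ3 a=0 clk=1 e=0 d=1 h=0 b=0 f=1 g=1 c=0
t8.Δ4 a=0 clk=1 e=0 d=1 h=1 b=0 f=1 g=1 c=1
t8.Δ5 a=0 clk=1 e=0 d=1 h=1 b=0 f=1 g=1 c=0
t9.Δ0 a=0 clk=1 e=0 d=1 h=1 b=0 f=1 g=1 c=0
t9.Δ1 a=0 clk=0 e=0 d=1 h=1 b=0 f=0 g=1 c=0
t9.Δ2 a=0 clk=0 e=0 d=1 h=0 b=0 f=0 g=1 c=1
t9.Δ3 a=0 clk=0 e=0 d=1 h=0 b=0 f=0 g=1 c=0
t10.Δ0 a=0 clk=0 e=0 d=1 h=0 b=0 f=0 g=1 c=0
t10.Δ1 a=0 clk=1 e=0 d=1 h=0 b=0 f=0 g=1 c=0
t11.Δ0 a=0 clk=1 e=0 d=1 h=0 b=0 f=0 g=1 c=0
t11.Δ1 a=0 clk=0 e=0 d=1 h=0 b=0 f=1 g=1 c=0
t11.Δ2 a=0 clk=0 e=0 d=1 h=1 b=0 f=1 g=1 c=1
t11.Δ3 a=0 clk=0 e=0 d=1 h=1 b=0 f=1 g=1 c=0
t12.Δ0 a=0 clk=0 e=0 d=1 h=1 b=0 f=1 g=1 c=0
t12.Δ1 a=0 clk=1 e=0 d=1 h=1 b=0 f=0 g=1 c=0
t12.Δ2 a=1 clk=1 e=0 d=1 h=0 b=0 f=0 g=1 c=1
t13.Δ0 a=1 clk=1 e=0 d=1 h=0 b=0 f=0 g=1 c=1
t13.Δ1 a=1 clk=0 e=0 d=1 h=0 b=0 f=0 g=1 c=1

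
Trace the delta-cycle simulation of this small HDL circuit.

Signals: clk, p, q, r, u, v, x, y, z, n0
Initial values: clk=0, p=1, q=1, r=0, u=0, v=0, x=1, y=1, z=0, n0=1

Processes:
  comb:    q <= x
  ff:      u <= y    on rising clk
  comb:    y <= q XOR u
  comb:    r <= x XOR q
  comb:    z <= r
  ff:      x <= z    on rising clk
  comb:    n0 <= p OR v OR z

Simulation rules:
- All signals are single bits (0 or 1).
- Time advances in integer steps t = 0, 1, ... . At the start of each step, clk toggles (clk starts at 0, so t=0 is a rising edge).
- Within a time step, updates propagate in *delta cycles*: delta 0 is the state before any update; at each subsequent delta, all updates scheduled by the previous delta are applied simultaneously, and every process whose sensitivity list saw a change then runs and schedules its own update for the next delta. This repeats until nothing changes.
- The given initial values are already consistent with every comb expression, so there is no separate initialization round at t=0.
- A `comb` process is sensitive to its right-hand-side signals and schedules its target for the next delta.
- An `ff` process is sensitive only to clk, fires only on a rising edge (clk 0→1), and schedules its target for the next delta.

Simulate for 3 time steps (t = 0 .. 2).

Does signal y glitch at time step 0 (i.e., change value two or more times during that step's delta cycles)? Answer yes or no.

[bits: clk,n0,p,q,z,r,v,x,u,y]
t=0: Δ0=0111000101 Δ1=1111000101 Δ2=1111000011 Δ3=1110010010 Δ4=1110100011 Δ5=1110000011 | 5Δ
t=1: Δ0=1110000011 Δ1=0110000011 | 1Δ
t=2: Δ0=0110000011 Δ1=1110000011 | 1Δ

yes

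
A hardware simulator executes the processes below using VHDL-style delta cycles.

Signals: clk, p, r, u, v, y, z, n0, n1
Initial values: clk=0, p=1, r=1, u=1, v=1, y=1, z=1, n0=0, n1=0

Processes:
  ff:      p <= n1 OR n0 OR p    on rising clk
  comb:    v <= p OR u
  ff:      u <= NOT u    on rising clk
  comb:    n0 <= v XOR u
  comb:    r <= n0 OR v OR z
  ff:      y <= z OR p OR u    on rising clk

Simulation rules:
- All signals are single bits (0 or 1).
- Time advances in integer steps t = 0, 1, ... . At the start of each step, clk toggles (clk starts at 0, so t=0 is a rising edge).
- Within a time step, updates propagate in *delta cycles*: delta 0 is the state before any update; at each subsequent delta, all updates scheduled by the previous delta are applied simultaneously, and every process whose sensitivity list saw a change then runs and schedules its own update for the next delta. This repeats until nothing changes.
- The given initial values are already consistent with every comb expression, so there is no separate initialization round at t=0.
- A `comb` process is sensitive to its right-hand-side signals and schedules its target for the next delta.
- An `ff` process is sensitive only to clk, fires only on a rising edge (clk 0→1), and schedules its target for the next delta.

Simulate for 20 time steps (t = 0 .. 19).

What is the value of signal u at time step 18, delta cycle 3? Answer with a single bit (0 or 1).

1

t0.Δ0 p=1 n0=0 clk=0 u=1 r=1 n1=0 y=1 v=1 z=1
t0.Δ1 p=1 n0=0 clk=1 u=1 r=1 n1=0 y=1 v=1 z=1
t0.Δ2 p=1 n0=0 clk=1 u=0 r=1 n1=0 y=1 v=1 z=1
t0.Δ3 p=1 n0=1 clk=1 u=0 r=1 n1=0 y=1 v=1 z=1
t1.Δ0 p=1 n0=1 clk=1 u=0 r=1 n1=0 y=1 v=1 z=1
t1.Δ1 p=1 n0=1 clk=0 u=0 r=1 n1=0 y=1 v=1 z=1
t2.Δ0 p=1 n0=1 clk=0 u=0 r=1 n1=0 y=1 v=1 z=1
t2.Δ1 p=1 n0=1 clk=1 u=0 r=1 n1=0 y=1 v=1 z=1
t2.Δ2 p=1 n0=1 clk=1 u=1 r=1 n1=0 y=1 v=1 z=1
t2.Δ3 p=1 n0=0 clk=1 u=1 r=1 n1=0 y=1 v=1 z=1
t3.Δ0 p=1 n0=0 clk=1 u=1 r=1 n1=0 y=1 v=1 z=1
t3.Δ1 p=1 n0=0 clk=0 u=1 r=1 n1=0 y=1 v=1 z=1
t4.Δ0 p=1 n0=0 clk=0 u=1 r=1 n1=0 y=1 v=1 z=1
t4.Δ1 p=1 n0=0 clk=1 u=1 r=1 n1=0 y=1 v=1 z=1
t4.Δ2 p=1 n0=0 clk=1 u=0 r=1 n1=0 y=1 v=1 z=1
t4.Δ3 p=1 n0=1 clk=1 u=0 r=1 n1=0 y=1 v=1 z=1
t5.Δ0 p=1 n0=1 clk=1 u=0 r=1 n1=0 y=1 v=1 z=1
t5.Δ1 p=1 n0=1 clk=0 u=0 r=1 n1=0 y=1 v=1 z=1
t6.Δ0 p=1 n0=1 clk=0 u=0 r=1 n1=0 y=1 v=1 z=1
t6.Δ1 p=1 n0=1 clk=1 u=0 r=1 n1=0 y=1 v=1 z=1
t6.Δ2 p=1 n0=1 clk=1 u=1 r=1 n1=0 y=1 v=1 z=1
t6.Δ3 p=1 n0=0 clk=1 u=1 r=1 n1=0 y=1 v=1 z=1
t7.Δ0 p=1 n0=0 clk=1 u=1 r=1 n1=0 y=1 v=1 z=1
t7.Δ1 p=1 n0=0 clk=0 u=1 r=1 n1=0 y=1 v=1 z=1
t8.Δ0 p=1 n0=0 clk=0 u=1 r=1 n1=0 y=1 v=1 z=1
t8.Δ1 p=1 n0=0 clk=1 u=1 r=1 n1=0 y=1 v=1 z=1
t8.Δ2 p=1 n0=0 clk=1 u=0 r=1 n1=0 y=1 v=1 z=1
t8.Δ3 p=1 n0=1 clk=1 u=0 r=1 n1=0 y=1 v=1 z=1
t9.Δ0 p=1 n0=1 clk=1 u=0 r=1 n1=0 y=1 v=1 z=1
t9.Δ1 p=1 n0=1 clk=0 u=0 r=1 n1=0 y=1 v=1 z=1
t10.Δ0 p=1 n0=1 clk=0 u=0 r=1 n1=0 y=1 v=1 z=1
t10.Δ1 p=1 n0=1 clk=1 u=0 r=1 n1=0 y=1 v=1 z=1
t10.Δ2 p=1 n0=1 clk=1 u=1 r=1 n1=0 y=1 v=1 z=1
t10.Δ3 p=1 n0=0 clk=1 u=1 r=1 n1=0 y=1 v=1 z=1
t11.Δ0 p=1 n0=0 clk=1 u=1 r=1 n1=0 y=1 v=1 z=1
t11.Δ1 p=1 n0=0 clk=0 u=1 r=1 n1=0 y=1 v=1 z=1
t12.Δ0 p=1 n0=0 clk=0 u=1 r=1 n1=0 y=1 v=1 z=1
t12.Δ1 p=1 n0=0 clk=1 u=1 r=1 n1=0 y=1 v=1 z=1
t12.Δ2 p=1 n0=0 clk=1 u=0 r=1 n1=0 y=1 v=1 z=1
t12.Δ3 p=1 n0=1 clk=1 u=0 r=1 n1=0 y=1 v=1 z=1
t13.Δ0 p=1 n0=1 clk=1 u=0 r=1 n1=0 y=1 v=1 z=1
t13.Δ1 p=1 n0=1 clk=0 u=0 r=1 n1=0 y=1 v=1 z=1
t14.Δ0 p=1 n0=1 clk=0 u=0 r=1 n1=0 y=1 v=1 z=1
t14.Δ1 p=1 n0=1 clk=1 u=0 r=1 n1=0 y=1 v=1 z=1
t14.Δ2 p=1 n0=1 clk=1 u=1 r=1 n1=0 y=1 v=1 z=1
t14.Δ3 p=1 n0=0 clk=1 u=1 r=1 n1=0 y=1 v=1 z=1
t15.Δ0 p=1 n0=0 clk=1 u=1 r=1 n1=0 y=1 v=1 z=1
t15.Δ1 p=1 n0=0 clk=0 u=1 r=1 n1=0 y=1 v=1 z=1
t16.Δ0 p=1 n0=0 clk=0 u=1 r=1 n1=0 y=1 v=1 z=1
t16.Δ1 p=1 n0=0 clk=1 u=1 r=1 n1=0 y=1 v=1 z=1
t16.Δ2 p=1 n0=0 clk=1 u=0 r=1 n1=0 y=1 v=1 z=1
t16.Δ3 p=1 n0=1 clk=1 u=0 r=1 n1=0 y=1 v=1 z=1
t17.Δ0 p=1 n0=1 clk=1 u=0 r=1 n1=0 y=1 v=1 z=1
t17.Δ1 p=1 n0=1 clk=0 u=0 r=1 n1=0 y=1 v=1 z=1
t18.Δ0 p=1 n0=1 clk=0 u=0 r=1 n1=0 y=1 v=1 z=1
t18.Δ1 p=1 n0=1 clk=1 u=0 r=1 n1=0 y=1 v=1 z=1
t18.Δ2 p=1 n0=1 clk=1 u=1 r=1 n1=0 y=1 v=1 z=1
t18.Δ3 p=1 n0=0 clk=1 u=1 r=1 n1=0 y=1 v=1 z=1
t19.Δ0 p=1 n0=0 clk=1 u=1 r=1 n1=0 y=1 v=1 z=1
t19.Δ1 p=1 n0=0 clk=0 u=1 r=1 n1=0 y=1 v=1 z=1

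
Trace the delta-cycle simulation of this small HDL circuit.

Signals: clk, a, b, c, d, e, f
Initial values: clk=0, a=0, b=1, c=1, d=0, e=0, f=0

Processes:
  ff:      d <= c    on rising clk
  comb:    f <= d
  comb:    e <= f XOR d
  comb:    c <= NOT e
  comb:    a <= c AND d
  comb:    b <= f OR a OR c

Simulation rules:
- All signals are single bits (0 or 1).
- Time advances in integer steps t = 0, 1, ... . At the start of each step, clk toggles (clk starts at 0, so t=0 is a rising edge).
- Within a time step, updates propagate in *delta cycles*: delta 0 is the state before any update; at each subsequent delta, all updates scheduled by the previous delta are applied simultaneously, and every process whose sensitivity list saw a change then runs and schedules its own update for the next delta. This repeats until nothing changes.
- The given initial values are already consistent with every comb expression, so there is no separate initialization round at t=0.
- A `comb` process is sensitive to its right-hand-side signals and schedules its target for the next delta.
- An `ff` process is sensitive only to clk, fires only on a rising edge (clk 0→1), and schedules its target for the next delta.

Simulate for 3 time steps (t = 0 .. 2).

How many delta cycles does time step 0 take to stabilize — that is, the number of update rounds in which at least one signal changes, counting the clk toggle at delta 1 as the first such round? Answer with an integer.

6

t0.Δ0 c=1 d=0 e=0 f=0 a=0 clk=0 b=1
t0.Δ1 c=1 d=0 e=0 f=0 a=0 clk=1 b=1
t0.Δ2 c=1 d=1 e=0 f=0 a=0 clk=1 b=1
t0.Δ3 c=1 d=1 e=1 f=1 a=1 clk=1 b=1
t0.Δ4 c=0 d=1 e=0 f=1 a=1 clk=1 b=1
t0.Δ5 c=1 d=1 e=0 f=1 a=0 clk=1 b=1
t0.Δ6 c=1 d=1 e=0 f=1 a=1 clk=1 b=1
t1.Δ0 c=1 d=1 e=0 f=1 a=1 clk=1 b=1
t1.Δ1 c=1 d=1 e=0 f=1 a=1 clk=0 b=1
t2.Δ0 c=1 d=1 e=0 f=1 a=1 clk=0 b=1
t2.Δ1 c=1 d=1 e=0 f=1 a=1 clk=1 b=1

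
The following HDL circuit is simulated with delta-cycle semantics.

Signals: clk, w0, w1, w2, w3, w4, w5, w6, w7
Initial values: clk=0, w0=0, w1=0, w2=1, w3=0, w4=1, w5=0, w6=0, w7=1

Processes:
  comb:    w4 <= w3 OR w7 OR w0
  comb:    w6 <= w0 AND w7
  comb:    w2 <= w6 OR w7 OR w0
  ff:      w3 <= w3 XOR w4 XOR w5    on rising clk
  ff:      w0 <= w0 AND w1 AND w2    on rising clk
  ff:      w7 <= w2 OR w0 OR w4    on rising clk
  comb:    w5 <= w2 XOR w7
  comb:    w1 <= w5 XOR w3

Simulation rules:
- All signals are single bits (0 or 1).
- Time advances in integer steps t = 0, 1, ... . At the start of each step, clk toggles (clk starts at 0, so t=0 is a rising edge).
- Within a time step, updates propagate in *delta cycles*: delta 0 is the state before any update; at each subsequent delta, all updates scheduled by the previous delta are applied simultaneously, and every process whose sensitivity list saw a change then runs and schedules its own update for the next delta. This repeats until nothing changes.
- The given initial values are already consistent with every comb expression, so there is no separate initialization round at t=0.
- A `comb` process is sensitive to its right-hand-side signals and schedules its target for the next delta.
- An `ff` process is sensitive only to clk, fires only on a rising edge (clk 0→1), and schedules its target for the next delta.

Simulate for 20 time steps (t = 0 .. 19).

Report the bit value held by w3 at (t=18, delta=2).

t0.Δ0 w6=0 w2=1 clk=0 w1=0 w4=1 w5=0 w0=0 w7=1 w3=0
t0.Δ1 w6=0 w2=1 clk=1 w1=0 w4=1 w5=0 w0=0 w7=1 w3=0
t0.Δ2 w6=0 w2=1 clk=1 w1=0 w4=1 w5=0 w0=0 w7=1 w3=1
t0.Δ3 w6=0 w2=1 clk=1 w1=1 w4=1 w5=0 w0=0 w7=1 w3=1
t1.Δ0 w6=0 w2=1 clk=1 w1=1 w4=1 w5=0 w0=0 w7=1 w3=1
t1.Δ1 w6=0 w2=1 clk=0 w1=1 w4=1 w5=0 w0=0 w7=1 w3=1
t2.Δ0 w6=0 w2=1 clk=0 w1=1 w4=1 w5=0 w0=0 w7=1 w3=1
t2.Δ1 w6=0 w2=1 clk=1 w1=1 w4=1 w5=0 w0=0 w7=1 w3=1
t2.Δ2 w6=0 w2=1 clk=1 w1=1 w4=1 w5=0 w0=0 w7=1 w3=0
t2.Δ3 w6=0 w2=1 clk=1 w1=0 w4=1 w5=0 w0=0 w7=1 w3=0
t3.Δ0 w6=0 w2=1 clk=1 w1=0 w4=1 w5=0 w0=0 w7=1 w3=0
t3.Δ1 w6=0 w2=1 clk=0 w1=0 w4=1 w5=0 w0=0 w7=1 w3=0
t4.Δ0 w6=0 w2=1 clk=0 w1=0 w4=1 w5=0 w0=0 w7=1 w3=0
t4.Δ1 w6=0 w2=1 clk=1 w1=0 w4=1 w5=0 w0=0 w7=1 w3=0
t4.Δ2 w6=0 w2=1 clk=1 w1=0 w4=1 w5=0 w0=0 w7=1 w3=1
t4.Δ3 w6=0 w2=1 clk=1 w1=1 w4=1 w5=0 w0=0 w7=1 w3=1
t5.Δ0 w6=0 w2=1 clk=1 w1=1 w4=1 w5=0 w0=0 w7=1 w3=1
t5.Δ1 w6=0 w2=1 clk=0 w1=1 w4=1 w5=0 w0=0 w7=1 w3=1
t6.Δ0 w6=0 w2=1 clk=0 w1=1 w4=1 w5=0 w0=0 w7=1 w3=1
t6.Δ1 w6=0 w2=1 clk=1 w1=1 w4=1 w5=0 w0=0 w7=1 w3=1
t6.Δ2 w6=0 w2=1 clk=1 w1=1 w4=1 w5=0 w0=0 w7=1 w3=0
t6.Δ3 w6=0 w2=1 clk=1 w1=0 w4=1 w5=0 w0=0 w7=1 w3=0
t7.Δ0 w6=0 w2=1 clk=1 w1=0 w4=1 w5=0 w0=0 w7=1 w3=0
t7.Δ1 w6=0 w2=1 clk=0 w1=0 w4=1 w5=0 w0=0 w7=1 w3=0
t8.Δ0 w6=0 w2=1 clk=0 w1=0 w4=1 w5=0 w0=0 w7=1 w3=0
t8.Δ1 w6=0 w2=1 clk=1 w1=0 w4=1 w5=0 w0=0 w7=1 w3=0
t8.Δ2 w6=0 w2=1 clk=1 w1=0 w4=1 w5=0 w0=0 w7=1 w3=1
t8.Δ3 w6=0 w2=1 clk=1 w1=1 w4=1 w5=0 w0=0 w7=1 w3=1
t9.Δ0 w6=0 w2=1 clk=1 w1=1 w4=1 w5=0 w0=0 w7=1 w3=1
t9.Δ1 w6=0 w2=1 clk=0 w1=1 w4=1 w5=0 w0=0 w7=1 w3=1
t10.Δ0 w6=0 w2=1 clk=0 w1=1 w4=1 w5=0 w0=0 w7=1 w3=1
t10.Δ1 w6=0 w2=1 clk=1 w1=1 w4=1 w5=0 w0=0 w7=1 w3=1
t10.Δ2 w6=0 w2=1 clk=1 w1=1 w4=1 w5=0 w0=0 w7=1 w3=0
t10.Δ3 w6=0 w2=1 clk=1 w1=0 w4=1 w5=0 w0=0 w7=1 w3=0
t11.Δ0 w6=0 w2=1 clk=1 w1=0 w4=1 w5=0 w0=0 w7=1 w3=0
t11.Δ1 w6=0 w2=1 clk=0 w1=0 w4=1 w5=0 w0=0 w7=1 w3=0
t12.Δ0 w6=0 w2=1 clk=0 w1=0 w4=1 w5=0 w0=0 w7=1 w3=0
t12.Δ1 w6=0 w2=1 clk=1 w1=0 w4=1 w5=0 w0=0 w7=1 w3=0
t12.Δ2 w6=0 w2=1 clk=1 w1=0 w4=1 w5=0 w0=0 w7=1 w3=1
t12.Δ3 w6=0 w2=1 clk=1 w1=1 w4=1 w5=0 w0=0 w7=1 w3=1
t13.Δ0 w6=0 w2=1 clk=1 w1=1 w4=1 w5=0 w0=0 w7=1 w3=1
t13.Δ1 w6=0 w2=1 clk=0 w1=1 w4=1 w5=0 w0=0 w7=1 w3=1
t14.Δ0 w6=0 w2=1 clk=0 w1=1 w4=1 w5=0 w0=0 w7=1 w3=1
t14.Δ1 w6=0 w2=1 clk=1 w1=1 w4=1 w5=0 w0=0 w7=1 w3=1
t14.Δ2 w6=0 w2=1 clk=1 w1=1 w4=1 w5=0 w0=0 w7=1 w3=0
t14.Δ3 w6=0 w2=1 clk=1 w1=0 w4=1 w5=0 w0=0 w7=1 w3=0
t15.Δ0 w6=0 w2=1 clk=1 w1=0 w4=1 w5=0 w0=0 w7=1 w3=0
t15.Δ1 w6=0 w2=1 clk=0 w1=0 w4=1 w5=0 w0=0 w7=1 w3=0
t16.Δ0 w6=0 w2=1 clk=0 w1=0 w4=1 w5=0 w0=0 w7=1 w3=0
t16.Δ1 w6=0 w2=1 clk=1 w1=0 w4=1 w5=0 w0=0 w7=1 w3=0
t16.Δ2 w6=0 w2=1 clk=1 w1=0 w4=1 w5=0 w0=0 w7=1 w3=1
t16.Δ3 w6=0 w2=1 clk=1 w1=1 w4=1 w5=0 w0=0 w7=1 w3=1
t17.Δ0 w6=0 w2=1 clk=1 w1=1 w4=1 w5=0 w0=0 w7=1 w3=1
t17.Δ1 w6=0 w2=1 clk=0 w1=1 w4=1 w5=0 w0=0 w7=1 w3=1
t18.Δ0 w6=0 w2=1 clk=0 w1=1 w4=1 w5=0 w0=0 w7=1 w3=1
t18.Δ1 w6=0 w2=1 clk=1 w1=1 w4=1 w5=0 w0=0 w7=1 w3=1
t18.Δ2 w6=0 w2=1 clk=1 w1=1 w4=1 w5=0 w0=0 w7=1 w3=0
t18.Δ3 w6=0 w2=1 clk=1 w1=0 w4=1 w5=0 w0=0 w7=1 w3=0
t19.Δ0 w6=0 w2=1 clk=1 w1=0 w4=1 w5=0 w0=0 w7=1 w3=0
t19.Δ1 w6=0 w2=1 clk=0 w1=0 w4=1 w5=0 w0=0 w7=1 w3=0

0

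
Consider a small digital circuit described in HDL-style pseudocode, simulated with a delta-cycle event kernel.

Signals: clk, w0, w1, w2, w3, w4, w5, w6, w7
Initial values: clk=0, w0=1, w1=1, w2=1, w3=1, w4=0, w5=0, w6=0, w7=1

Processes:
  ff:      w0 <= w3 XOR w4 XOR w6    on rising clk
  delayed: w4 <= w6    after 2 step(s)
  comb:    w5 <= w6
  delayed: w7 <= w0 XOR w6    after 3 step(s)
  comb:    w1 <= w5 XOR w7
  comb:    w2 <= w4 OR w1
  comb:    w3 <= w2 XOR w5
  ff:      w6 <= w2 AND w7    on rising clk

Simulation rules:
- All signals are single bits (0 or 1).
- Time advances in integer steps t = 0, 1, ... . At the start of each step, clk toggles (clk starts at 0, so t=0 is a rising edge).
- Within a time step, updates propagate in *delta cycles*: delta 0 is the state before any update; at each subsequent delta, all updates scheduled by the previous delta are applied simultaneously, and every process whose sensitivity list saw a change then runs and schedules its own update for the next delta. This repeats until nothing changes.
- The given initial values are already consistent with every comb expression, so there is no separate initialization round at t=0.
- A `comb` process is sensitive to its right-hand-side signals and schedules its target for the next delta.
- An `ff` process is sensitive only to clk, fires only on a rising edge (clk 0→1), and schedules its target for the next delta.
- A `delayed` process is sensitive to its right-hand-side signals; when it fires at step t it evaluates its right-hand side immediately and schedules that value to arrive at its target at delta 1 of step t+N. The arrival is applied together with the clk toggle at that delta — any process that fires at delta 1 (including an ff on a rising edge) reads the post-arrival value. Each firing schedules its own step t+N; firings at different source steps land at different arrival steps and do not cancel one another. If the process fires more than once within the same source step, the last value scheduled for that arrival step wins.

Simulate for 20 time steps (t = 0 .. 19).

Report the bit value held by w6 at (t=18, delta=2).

t0.Δ0 w4=0 w5=0 w1=1 w6=0 w3=1 w7=1 w0=1 w2=1 clk=0
t0.Δ1 w4=0 w5=0 w1=1 w6=0 w3=1 w7=1 w0=1 w2=1 clk=1
t0.Δ2 w4=0 w5=0 w1=1 w6=1 w3=1 w7=1 w0=1 w2=1 clk=1
t0.Δ3 w4=0 w5=1 w1=1 w6=1 w3=1 w7=1 w0=1 w2=1 clk=1
t0.Δ4 w4=0 w5=1 w1=0 w6=1 w3=0 w7=1 w0=1 w2=1 clk=1
t0.Δ5 w4=0 w5=1 w1=0 w6=1 w3=0 w7=1 w0=1 w2=0 clk=1
t0.Δ6 w4=0 w5=1 w1=0 w6=1 w3=1 w7=1 w0=1 w2=0 clk=1
t1.Δ0 w4=0 w5=1 w1=0 w6=1 w3=1 w7=1 w0=1 w2=0 clk=1
t1.Δ1 w4=0 w5=1 w1=0 w6=1 w3=1 w7=1 w0=1 w2=0 clk=0
t2.Δ0 w4=0 w5=1 w1=0 w6=1 w3=1 w7=1 w0=1 w2=0 clk=0
t2.Δ1 w4=1 w5=1 w1=0 w6=1 w3=1 w7=1 w0=1 w2=0 clk=1
t2.Δ2 w4=1 w5=1 w1=0 w6=0 w3=1 w7=1 w0=1 w2=1 clk=1
t2.Δ3 w4=1 w5=0 w1=0 w6=0 w3=0 w7=1 w0=1 w2=1 clk=1
t2.Δ4 w4=1 w5=0 w1=1 w6=0 w3=1 w7=1 w0=1 w2=1 clk=1
t3.Δ0 w4=1 w5=0 w1=1 w6=0 w3=1 w7=1 w0=1 w2=1 clk=1
t3.Δ1 w4=1 w5=0 w1=1 w6=0 w3=1 w7=0 w0=1 w2=1 clk=0
t3.Δ2 w4=1 w5=0 w1=0 w6=0 w3=1 w7=0 w0=1 w2=1 clk=0
t4.Δ0 w4=1 w5=0 w1=0 w6=0 w3=1 w7=0 w0=1 w2=1 clk=0
t4.Δ1 w4=0 w5=0 w1=0 w6=0 w3=1 w7=0 w0=1 w2=1 clk=1
t4.Δ2 w4=0 w5=0 w1=0 w6=0 w3=1 w7=0 w0=1 w2=0 clk=1
t4.Δ3 w4=0 w5=0 w1=0 w6=0 w3=0 w7=0 w0=1 w2=0 clk=1
t5.Δ0 w4=0 w5=0 w1=0 w6=0 w3=0 w7=0 w0=1 w2=0 clk=1
t5.Δ1 w4=0 w5=0 w1=0 w6=0 w3=0 w7=1 w0=1 w2=0 clk=0
t5.Δ2 w4=0 w5=0 w1=1 w6=0 w3=0 w7=1 w0=1 w2=0 clk=0
t5.Δ3 w4=0 w5=0 w1=1 w6=0 w3=0 w7=1 w0=1 w2=1 clk=0
t5.Δ4 w4=0 w5=0 w1=1 w6=0 w3=1 w7=1 w0=1 w2=1 clk=0
t6.Δ0 w4=0 w5=0 w1=1 w6=0 w3=1 w7=1 w0=1 w2=1 clk=0
t6.Δ1 w4=0 w5=0 w1=1 w6=0 w3=1 w7=1 w0=1 w2=1 clk=1
t6.Δ2 w4=0 w5=0 w1=1 w6=1 w3=1 w7=1 w0=1 w2=1 clk=1
t6.Δ3 w4=0 w5=1 w1=1 w6=1 w3=1 w7=1 w0=1 w2=1 clk=1
t6.Δ4 w4=0 w5=1 w1=0 w6=1 w3=0 w7=1 w0=1 w2=1 clk=1
t6.Δ5 w4=0 w5=1 w1=0 w6=1 w3=0 w7=1 w0=1 w2=0 clk=1
t6.Δ6 w4=0 w5=1 w1=0 w6=1 w3=1 w7=1 w0=1 w2=0 clk=1
t7.Δ0 w4=0 w5=1 w1=0 w6=1 w3=1 w7=1 w0=1 w2=0 clk=1
t7.Δ1 w4=0 w5=1 w1=0 w6=1 w3=1 w7=1 w0=1 w2=0 clk=0
t8.Δ0 w4=0 w5=1 w1=0 w6=1 w3=1 w7=1 w0=1 w2=0 clk=0
t8.Δ1 w4=1 w5=1 w1=0 w6=1 w3=1 w7=1 w0=1 w2=0 clk=1
t8.Δ2 w4=1 w5=1 w1=0 w6=0 w3=1 w7=1 w0=1 w2=1 clk=1
t8.Δ3 w4=1 w5=0 w1=0 w6=0 w3=0 w7=1 w0=1 w2=1 clk=1
t8.Δ4 w4=1 w5=0 w1=1 w6=0 w3=1 w7=1 w0=1 w2=1 clk=1
t9.Δ0 w4=1 w5=0 w1=1 w6=0 w3=1 w7=1 w0=1 w2=1 clk=1
t9.Δ1 w4=1 w5=0 w1=1 w6=0 w3=1 w7=0 w0=1 w2=1 clk=0
t9.Δ2 w4=1 w5=0 w1=0 w6=0 w3=1 w7=0 w0=1 w2=1 clk=0
t10.Δ0 w4=1 w5=0 w1=0 w6=0 w3=1 w7=0 w0=1 w2=1 clk=0
t10.Δ1 w4=0 w5=0 w1=0 w6=0 w3=1 w7=0 w0=1 w2=1 clk=1
t10.Δ2 w4=0 w5=0 w1=0 w6=0 w3=1 w7=0 w0=1 w2=0 clk=1
t10.Δ3 w4=0 w5=0 w1=0 w6=0 w3=0 w7=0 w0=1 w2=0 clk=1
t11.Δ0 w4=0 w5=0 w1=0 w6=0 w3=0 w7=0 w0=1 w2=0 clk=1
t11.Δ1 w4=0 w5=0 w1=0 w6=0 w3=0 w7=1 w0=1 w2=0 clk=0
t11.Δ2 w4=0 w5=0 w1=1 w6=0 w3=0 w7=1 w0=1 w2=0 clk=0
t11.Δ3 w4=0 w5=0 w1=1 w6=0 w3=0 w7=1 w0=1 w2=1 clk=0
t11.Δ4 w4=0 w5=0 w1=1 w6=0 w3=1 w7=1 w0=1 w2=1 clk=0
t12.Δ0 w4=0 w5=0 w1=1 w6=0 w3=1 w7=1 w0=1 w2=1 clk=0
t12.Δ1 w4=0 w5=0 w1=1 w6=0 w3=1 w7=1 w0=1 w2=1 clk=1
t12.Δ2 w4=0 w5=0 w1=1 w6=1 w3=1 w7=1 w0=1 w2=1 clk=1
t12.Δ3 w4=0 w5=1 w1=1 w6=1 w3=1 w7=1 w0=1 w2=1 clk=1
t12.Δ4 w4=0 w5=1 w1=0 w6=1 w3=0 w7=1 w0=1 w2=1 clk=1
t12.Δ5 w4=0 w5=1 w1=0 w6=1 w3=0 w7=1 w0=1 w2=0 clk=1
t12.Δ6 w4=0 w5=1 w1=0 w6=1 w3=1 w7=1 w0=1 w2=0 clk=1
t13.Δ0 w4=0 w5=1 w1=0 w6=1 w3=1 w7=1 w0=1 w2=0 clk=1
t13.Δ1 w4=0 w5=1 w1=0 w6=1 w3=1 w7=1 w0=1 w2=0 clk=0
t14.Δ0 w4=0 w5=1 w1=0 w6=1 w3=1 w7=1 w0=1 w2=0 clk=0
t14.Δ1 w4=1 w5=1 w1=0 w6=1 w3=1 w7=1 w0=1 w2=0 clk=1
t14.Δ2 w4=1 w5=1 w1=0 w6=0 w3=1 w7=1 w0=1 w2=1 clk=1
t14.Δ3 w4=1 w5=0 w1=0 w6=0 w3=0 w7=1 w0=1 w2=1 clk=1
t14.Δ4 w4=1 w5=0 w1=1 w6=0 w3=1 w7=1 w0=1 w2=1 clk=1
t15.Δ0 w4=1 w5=0 w1=1 w6=0 w3=1 w7=1 w0=1 w2=1 clk=1
t15.Δ1 w4=1 w5=0 w1=1 w6=0 w3=1 w7=0 w0=1 w2=1 clk=0
t15.Δ2 w4=1 w5=0 w1=0 w6=0 w3=1 w7=0 w0=1 w2=1 clk=0
t16.Δ0 w4=1 w5=0 w1=0 w6=0 w3=1 w7=0 w0=1 w2=1 clk=0
t16.Δ1 w4=0 w5=0 w1=0 w6=0 w3=1 w7=0 w0=1 w2=1 clk=1
t16.Δ2 w4=0 w5=0 w1=0 w6=0 w3=1 w7=0 w0=1 w2=0 clk=1
t16.Δ3 w4=0 w5=0 w1=0 w6=0 w3=0 w7=0 w0=1 w2=0 clk=1
t17.Δ0 w4=0 w5=0 w1=0 w6=0 w3=0 w7=0 w0=1 w2=0 clk=1
t17.Δ1 w4=0 w5=0 w1=0 w6=0 w3=0 w7=1 w0=1 w2=0 clk=0
t17.Δ2 w4=0 w5=0 w1=1 w6=0 w3=0 w7=1 w0=1 w2=0 clk=0
t17.Δ3 w4=0 w5=0 w1=1 w6=0 w3=0 w7=1 w0=1 w2=1 clk=0
t17.Δ4 w4=0 w5=0 w1=1 w6=0 w3=1 w7=1 w0=1 w2=1 clk=0
t18.Δ0 w4=0 w5=0 w1=1 w6=0 w3=1 w7=1 w0=1 w2=1 clk=0
t18.Δ1 w4=0 w5=0 w1=1 w6=0 w3=1 w7=1 w0=1 w2=1 clk=1
t18.Δ2 w4=0 w5=0 w1=1 w6=1 w3=1 w7=1 w0=1 w2=1 clk=1
t18.Δ3 w4=0 w5=1 w1=1 w6=1 w3=1 w7=1 w0=1 w2=1 clk=1
t18.Δ4 w4=0 w5=1 w1=0 w6=1 w3=0 w7=1 w0=1 w2=1 clk=1
t18.Δ5 w4=0 w5=1 w1=0 w6=1 w3=0 w7=1 w0=1 w2=0 clk=1
t18.Δ6 w4=0 w5=1 w1=0 w6=1 w3=1 w7=1 w0=1 w2=0 clk=1
t19.Δ0 w4=0 w5=1 w1=0 w6=1 w3=1 w7=1 w0=1 w2=0 clk=1
t19.Δ1 w4=0 w5=1 w1=0 w6=1 w3=1 w7=1 w0=1 w2=0 clk=0

1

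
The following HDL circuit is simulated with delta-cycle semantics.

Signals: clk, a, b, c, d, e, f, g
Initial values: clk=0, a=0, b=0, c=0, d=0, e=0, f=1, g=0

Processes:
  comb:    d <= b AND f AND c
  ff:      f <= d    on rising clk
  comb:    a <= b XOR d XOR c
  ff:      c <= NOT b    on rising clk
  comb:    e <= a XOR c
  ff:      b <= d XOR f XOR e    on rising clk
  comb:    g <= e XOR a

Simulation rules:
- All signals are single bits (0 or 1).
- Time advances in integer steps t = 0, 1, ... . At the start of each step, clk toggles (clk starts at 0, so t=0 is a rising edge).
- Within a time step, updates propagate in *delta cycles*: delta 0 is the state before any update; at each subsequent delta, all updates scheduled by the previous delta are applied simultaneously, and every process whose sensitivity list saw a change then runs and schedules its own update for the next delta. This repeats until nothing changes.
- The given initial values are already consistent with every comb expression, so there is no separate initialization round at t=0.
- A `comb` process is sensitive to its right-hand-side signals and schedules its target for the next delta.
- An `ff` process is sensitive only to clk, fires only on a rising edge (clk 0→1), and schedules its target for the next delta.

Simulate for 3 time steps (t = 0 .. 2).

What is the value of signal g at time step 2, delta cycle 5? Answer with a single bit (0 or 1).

t=0 Δ0: g=0 c=0 e=0 clk=0 b=0 d=0 a=0 f=1
  Δ1: clk:0→1
  Δ2: c:0→1, b:0→1, f:1→0
  Δ3: e:0→1
  Δ4: g:0→1
  (4Δ to stable)
t=1 Δ0: g=1 c=1 e=1 clk=1 b=1 d=0 a=0 f=0
  Δ1: clk:1→0
  (1Δ to stable)
t=2 Δ0: g=1 c=1 e=1 clk=0 b=1 d=0 a=0 f=0
  Δ1: clk:0→1
  Δ2: c:1→0
  Δ3: e:1→0, a:0→1
  Δ4: e:0→1
  Δ5: g:1→0
  (5Δ to stable)

0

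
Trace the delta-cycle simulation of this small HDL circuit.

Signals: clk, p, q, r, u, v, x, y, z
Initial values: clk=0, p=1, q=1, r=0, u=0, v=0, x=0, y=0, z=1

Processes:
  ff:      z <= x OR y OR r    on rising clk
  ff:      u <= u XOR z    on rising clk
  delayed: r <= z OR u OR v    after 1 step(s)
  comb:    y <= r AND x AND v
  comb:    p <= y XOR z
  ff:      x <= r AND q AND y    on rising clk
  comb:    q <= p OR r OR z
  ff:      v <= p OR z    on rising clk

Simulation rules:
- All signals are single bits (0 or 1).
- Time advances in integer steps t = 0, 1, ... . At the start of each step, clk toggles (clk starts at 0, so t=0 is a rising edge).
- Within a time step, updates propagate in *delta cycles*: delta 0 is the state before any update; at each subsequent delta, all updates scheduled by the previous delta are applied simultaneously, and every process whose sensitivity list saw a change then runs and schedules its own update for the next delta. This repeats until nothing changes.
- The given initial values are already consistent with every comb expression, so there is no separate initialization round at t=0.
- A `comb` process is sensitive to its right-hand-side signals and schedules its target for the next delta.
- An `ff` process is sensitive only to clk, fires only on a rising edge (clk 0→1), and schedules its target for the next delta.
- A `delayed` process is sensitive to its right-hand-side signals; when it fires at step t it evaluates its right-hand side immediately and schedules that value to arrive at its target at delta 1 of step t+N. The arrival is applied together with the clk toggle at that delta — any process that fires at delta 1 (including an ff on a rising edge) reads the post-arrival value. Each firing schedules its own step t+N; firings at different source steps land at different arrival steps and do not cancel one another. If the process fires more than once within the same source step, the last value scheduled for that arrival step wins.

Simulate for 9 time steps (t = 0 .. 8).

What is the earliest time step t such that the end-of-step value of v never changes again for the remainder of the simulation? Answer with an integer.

[bits: z,q,u,clk,r,p,v,y,x]
t=0: Δ0=110001000 Δ1=110101000 Δ2=011101100 Δ3=011100100 Δ4=001100100 | 4Δ
t=1: Δ0=001100100 Δ1=001010100 Δ2=011010100 | 2Δ
t=2: Δ0=011010100 Δ1=011110100 Δ2=111110000 Δ3=111111000 | 3Δ
t=3: Δ0=111111000 Δ1=111011000 | 1Δ
t=4: Δ0=111011000 Δ1=111111000 Δ2=110111100 | 2Δ
t=5: Δ0=110111100 Δ1=110011100 | 1Δ
t=6: Δ0=110011100 Δ1=110111100 Δ2=111111100 | 2Δ
t=7: Δ0=111111100 Δ1=111011100 | 1Δ
t=8: Δ0=111011100 Δ1=111111100 Δ2=110111100 | 2Δ

4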